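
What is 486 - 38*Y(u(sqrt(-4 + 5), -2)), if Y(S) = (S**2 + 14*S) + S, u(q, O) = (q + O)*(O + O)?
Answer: -2402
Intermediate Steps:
u(q, O) = 2*O*(O + q) (u(q, O) = (O + q)*(2*O) = 2*O*(O + q))
Y(S) = S**2 + 15*S
486 - 38*Y(u(sqrt(-4 + 5), -2)) = 486 - 38*2*(-2)*(-2 + sqrt(-4 + 5))*(15 + 2*(-2)*(-2 + sqrt(-4 + 5))) = 486 - 38*2*(-2)*(-2 + sqrt(1))*(15 + 2*(-2)*(-2 + sqrt(1))) = 486 - 38*2*(-2)*(-2 + 1)*(15 + 2*(-2)*(-2 + 1)) = 486 - 38*2*(-2)*(-1)*(15 + 2*(-2)*(-1)) = 486 - 152*(15 + 4) = 486 - 152*19 = 486 - 38*76 = 486 - 2888 = -2402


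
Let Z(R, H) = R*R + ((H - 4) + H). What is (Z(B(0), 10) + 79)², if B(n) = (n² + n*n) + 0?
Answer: 9025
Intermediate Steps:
B(n) = 2*n² (B(n) = (n² + n²) + 0 = 2*n² + 0 = 2*n²)
Z(R, H) = -4 + R² + 2*H (Z(R, H) = R² + ((-4 + H) + H) = R² + (-4 + 2*H) = -4 + R² + 2*H)
(Z(B(0), 10) + 79)² = ((-4 + (2*0²)² + 2*10) + 79)² = ((-4 + (2*0)² + 20) + 79)² = ((-4 + 0² + 20) + 79)² = ((-4 + 0 + 20) + 79)² = (16 + 79)² = 95² = 9025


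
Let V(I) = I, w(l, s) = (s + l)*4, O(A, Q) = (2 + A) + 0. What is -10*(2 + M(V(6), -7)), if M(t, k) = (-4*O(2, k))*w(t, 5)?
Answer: 7020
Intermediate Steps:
O(A, Q) = 2 + A
w(l, s) = 4*l + 4*s (w(l, s) = (l + s)*4 = 4*l + 4*s)
M(t, k) = -320 - 64*t (M(t, k) = (-4*(2 + 2))*(4*t + 4*5) = (-4*4)*(4*t + 20) = -16*(20 + 4*t) = -320 - 64*t)
-10*(2 + M(V(6), -7)) = -10*(2 + (-320 - 64*6)) = -10*(2 + (-320 - 384)) = -10*(2 - 704) = -10*(-702) = 7020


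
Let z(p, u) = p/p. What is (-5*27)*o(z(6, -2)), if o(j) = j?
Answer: -135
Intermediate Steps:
z(p, u) = 1
(-5*27)*o(z(6, -2)) = -5*27*1 = -135*1 = -135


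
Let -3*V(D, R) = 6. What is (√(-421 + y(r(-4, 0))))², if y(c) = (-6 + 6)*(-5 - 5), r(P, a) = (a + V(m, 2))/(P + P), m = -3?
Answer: -421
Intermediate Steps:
V(D, R) = -2 (V(D, R) = -⅓*6 = -2)
r(P, a) = (-2 + a)/(2*P) (r(P, a) = (a - 2)/(P + P) = (-2 + a)/((2*P)) = (-2 + a)*(1/(2*P)) = (-2 + a)/(2*P))
y(c) = 0 (y(c) = 0*(-10) = 0)
(√(-421 + y(r(-4, 0))))² = (√(-421 + 0))² = (√(-421))² = (I*√421)² = -421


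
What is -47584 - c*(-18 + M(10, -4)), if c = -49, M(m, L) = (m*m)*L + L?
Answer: -68262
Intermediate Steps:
M(m, L) = L + L*m**2 (M(m, L) = m**2*L + L = L*m**2 + L = L + L*m**2)
-47584 - c*(-18 + M(10, -4)) = -47584 - (-49)*(-18 - 4*(1 + 10**2)) = -47584 - (-49)*(-18 - 4*(1 + 100)) = -47584 - (-49)*(-18 - 4*101) = -47584 - (-49)*(-18 - 404) = -47584 - (-49)*(-422) = -47584 - 1*20678 = -47584 - 20678 = -68262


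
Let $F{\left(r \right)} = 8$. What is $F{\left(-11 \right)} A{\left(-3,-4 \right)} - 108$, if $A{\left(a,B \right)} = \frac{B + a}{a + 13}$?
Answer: $- \frac{568}{5} \approx -113.6$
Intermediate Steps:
$A{\left(a,B \right)} = \frac{B + a}{13 + a}$
$F{\left(-11 \right)} A{\left(-3,-4 \right)} - 108 = 8 \frac{-4 - 3}{13 - 3} - 108 = 8 \cdot \frac{1}{10} \left(-7\right) - 108 = 8 \left(- \frac{7}{10}\right) - 108 = - \frac{28}{5} - 108 = - \frac{568}{5}$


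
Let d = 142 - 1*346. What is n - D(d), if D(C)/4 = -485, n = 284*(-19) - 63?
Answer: -3519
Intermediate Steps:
d = -204 (d = 142 - 346 = -204)
n = -5459 (n = -5396 - 63 = -5459)
D(C) = -1940 (D(C) = 4*(-485) = -1940)
n - D(d) = -5459 - 1*(-1940) = -5459 + 1940 = -3519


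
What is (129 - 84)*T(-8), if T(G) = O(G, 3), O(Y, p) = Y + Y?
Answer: -720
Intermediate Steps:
O(Y, p) = 2*Y
T(G) = 2*G
(129 - 84)*T(-8) = (129 - 84)*(2*(-8)) = 45*(-16) = -720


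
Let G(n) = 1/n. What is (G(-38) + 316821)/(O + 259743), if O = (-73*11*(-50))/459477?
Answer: 291143901051/238691949122 ≈ 1.2197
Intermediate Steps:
O = 40150/459477 (O = -803*(-50)*(1/459477) = 40150*(1/459477) = 40150/459477 ≈ 0.087382)
(G(-38) + 316821)/(O + 259743) = (1/(-38) + 316821)/(40150/459477 + 259743) = (-1/38 + 316821)/(119345974561/459477) = (12039197/38)*(459477/119345974561) = 291143901051/238691949122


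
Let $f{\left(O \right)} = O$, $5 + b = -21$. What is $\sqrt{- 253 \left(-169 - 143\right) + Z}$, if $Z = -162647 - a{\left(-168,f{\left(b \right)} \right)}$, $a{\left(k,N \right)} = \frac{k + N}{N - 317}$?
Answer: $\frac{i \sqrt{200991469}}{49} \approx 289.33 i$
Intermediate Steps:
$b = -26$ ($b = -5 - 21 = -26$)
$a{\left(k,N \right)} = \frac{N + k}{-317 + N}$
$Z = - \frac{55788115}{343}$ ($Z = -162647 - \frac{-26 - 168}{-317 - 26} = -162647 - \frac{1}{-343} \left(-194\right) = -162647 - \left(- \frac{1}{343}\right) \left(-194\right) = -162647 - \frac{194}{343} = - \frac{55788115}{343} \approx -1.6265 \cdot 10^{5}$)
$\sqrt{- 253 \left(-169 - 143\right) + Z} = \sqrt{- 253 \left(-169 - 143\right) - \frac{55788115}{343}} = \sqrt{\left(-253\right) \left(-312\right) - \frac{55788115}{343}} = \sqrt{78936 - \frac{55788115}{343}} = \sqrt{- \frac{28713067}{343}} = \frac{i \sqrt{200991469}}{49}$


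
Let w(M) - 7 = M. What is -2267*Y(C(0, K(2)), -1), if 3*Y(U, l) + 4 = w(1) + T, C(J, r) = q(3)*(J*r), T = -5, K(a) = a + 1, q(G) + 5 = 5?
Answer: 2267/3 ≈ 755.67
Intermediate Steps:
q(G) = 0 (q(G) = -5 + 5 = 0)
w(M) = 7 + M
K(a) = 1 + a
C(J, r) = 0 (C(J, r) = 0*(J*r) = 0)
Y(U, l) = -⅓ (Y(U, l) = -4/3 + ((7 + 1) - 5)/3 = -4/3 + (8 - 5)/3 = -4/3 + (⅓)*3 = -4/3 + 1 = -⅓)
-2267*Y(C(0, K(2)), -1) = -2267*(-⅓) = 2267/3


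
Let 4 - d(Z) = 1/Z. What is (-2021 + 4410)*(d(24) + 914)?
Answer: 52632059/24 ≈ 2.1930e+6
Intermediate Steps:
d(Z) = 4 - 1/Z
(-2021 + 4410)*(d(24) + 914) = (-2021 + 4410)*((4 - 1/24) + 914) = 2389*((4 - 1*1/24) + 914) = 2389*((4 - 1/24) + 914) = 2389*(95/24 + 914) = 2389*(22031/24) = 52632059/24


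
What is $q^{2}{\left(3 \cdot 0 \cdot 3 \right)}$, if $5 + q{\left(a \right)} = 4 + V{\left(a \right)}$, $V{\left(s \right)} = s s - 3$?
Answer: $16$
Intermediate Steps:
$V{\left(s \right)} = -3 + s^{2}$ ($V{\left(s \right)} = s^{2} - 3 = -3 + s^{2}$)
$q{\left(a \right)} = -4 + a^{2}$ ($q{\left(a \right)} = -5 + \left(4 + \left(-3 + a^{2}\right)\right) = -5 + \left(1 + a^{2}\right) = -4 + a^{2}$)
$q^{2}{\left(3 \cdot 0 \cdot 3 \right)} = \left(-4 + \left(3 \cdot 0 \cdot 3\right)^{2}\right)^{2} = \left(-4 + \left(0 \cdot 3\right)^{2}\right)^{2} = \left(-4 + 0^{2}\right)^{2} = \left(-4 + 0\right)^{2} = \left(-4\right)^{2} = 16$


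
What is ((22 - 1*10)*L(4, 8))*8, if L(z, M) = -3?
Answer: -288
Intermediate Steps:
((22 - 1*10)*L(4, 8))*8 = ((22 - 1*10)*(-3))*8 = ((22 - 10)*(-3))*8 = (12*(-3))*8 = -36*8 = -288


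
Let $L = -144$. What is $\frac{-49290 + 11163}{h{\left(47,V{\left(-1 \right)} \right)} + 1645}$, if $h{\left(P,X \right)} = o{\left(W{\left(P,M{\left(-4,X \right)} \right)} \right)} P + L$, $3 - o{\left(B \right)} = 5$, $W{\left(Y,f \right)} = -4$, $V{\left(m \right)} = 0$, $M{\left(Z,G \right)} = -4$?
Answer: $- \frac{12709}{469} \approx -27.098$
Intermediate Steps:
$o{\left(B \right)} = -2$ ($o{\left(B \right)} = 3 - 5 = -2$)
$h{\left(P,X \right)} = -144 - 2 P$ ($h{\left(P,X \right)} = - 2 P - 144 = -144 - 2 P$)
$\frac{-49290 + 11163}{h{\left(47,V{\left(-1 \right)} \right)} + 1645} = \frac{-49290 + 11163}{\left(-144 - 94\right) + 1645} = - \frac{38127}{\left(-144 - 94\right) + 1645} = - \frac{38127}{-238 + 1645} = - \frac{38127}{1407} = \left(-38127\right) \frac{1}{1407} = - \frac{12709}{469}$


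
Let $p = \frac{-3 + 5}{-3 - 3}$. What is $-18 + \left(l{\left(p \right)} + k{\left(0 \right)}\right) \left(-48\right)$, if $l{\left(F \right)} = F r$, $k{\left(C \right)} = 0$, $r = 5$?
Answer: $62$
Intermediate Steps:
$p = - \frac{1}{3}$ ($p = \frac{2}{-6} = 2 \left(- \frac{1}{6}\right) = - \frac{1}{3} \approx -0.33333$)
$l{\left(F \right)} = 5 F$ ($l{\left(F \right)} = F 5 = 5 F$)
$-18 + \left(l{\left(p \right)} + k{\left(0 \right)}\right) \left(-48\right) = -18 + \left(5 \left(- \frac{1}{3}\right) + 0\right) \left(-48\right) = -18 + \left(- \frac{5}{3} + 0\right) \left(-48\right) = -18 - -80 = -18 + 80 = 62$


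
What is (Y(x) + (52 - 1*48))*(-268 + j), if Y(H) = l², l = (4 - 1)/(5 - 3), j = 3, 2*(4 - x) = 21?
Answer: -6625/4 ≈ -1656.3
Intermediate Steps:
x = -13/2 (x = 4 - ½*21 = 4 - 21/2 = -13/2 ≈ -6.5000)
l = 3/2 ≈ 1.5000
Y(H) = 9/4 (Y(H) = (3/2)² = 9/4)
(Y(x) + (52 - 1*48))*(-268 + j) = (9/4 + (52 - 1*48))*(-268 + 3) = (9/4 + (52 - 48))*(-265) = (9/4 + 4)*(-265) = (25/4)*(-265) = -6625/4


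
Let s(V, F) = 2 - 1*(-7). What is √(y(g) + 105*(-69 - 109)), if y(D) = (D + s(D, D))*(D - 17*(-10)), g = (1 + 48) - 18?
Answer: 5*I*√426 ≈ 103.2*I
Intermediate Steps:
s(V, F) = 9 (s(V, F) = 2 + 7 = 9)
g = 31 (g = 49 - 18 = 31)
y(D) = (9 + D)*(170 + D) (y(D) = (D + 9)*(D - 17*(-10)) = (9 + D)*(D + 170) = (9 + D)*(170 + D))
√(y(g) + 105*(-69 - 109)) = √((1530 + 31² + 179*31) + 105*(-69 - 109)) = √((1530 + 961 + 5549) + 105*(-178)) = √(8040 - 18690) = √(-10650) = 5*I*√426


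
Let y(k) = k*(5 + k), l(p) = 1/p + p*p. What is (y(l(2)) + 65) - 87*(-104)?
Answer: 36623/4 ≈ 9155.8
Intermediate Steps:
l(p) = 1/p + p²
(y(l(2)) + 65) - 87*(-104) = (((1 + 2³)/2)*(5 + (1 + 2³)/2) + 65) - 87*(-104) = (((1 + 8)/2)*(5 + (1 + 8)/2) + 65) + 9048 = (((½)*9)*(5 + (½)*9) + 65) + 9048 = (9*(5 + 9/2)/2 + 65) + 9048 = ((9/2)*(19/2) + 65) + 9048 = (171/4 + 65) + 9048 = 431/4 + 9048 = 36623/4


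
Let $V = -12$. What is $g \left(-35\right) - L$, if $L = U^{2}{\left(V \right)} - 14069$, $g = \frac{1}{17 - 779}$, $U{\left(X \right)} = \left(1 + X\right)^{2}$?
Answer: $- \frac{435829}{762} \approx -571.95$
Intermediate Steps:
$g = - \frac{1}{762}$ ($g = \frac{1}{-762} = - \frac{1}{762} \approx -0.0013123$)
$L = 572$ ($L = \left(\left(1 - 12\right)^{2}\right)^{2} - 14069 = \left(\left(-11\right)^{2}\right)^{2} - 14069 = 121^{2} - 14069 = 14641 - 14069 = 572$)
$g \left(-35\right) - L = \left(- \frac{1}{762}\right) \left(-35\right) - 572 = \frac{35}{762} - 572 = - \frac{435829}{762}$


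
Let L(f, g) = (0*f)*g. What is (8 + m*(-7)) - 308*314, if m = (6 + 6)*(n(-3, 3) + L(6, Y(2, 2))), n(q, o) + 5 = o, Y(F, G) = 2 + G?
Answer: -96536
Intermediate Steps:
n(q, o) = -5 + o
L(f, g) = 0 (L(f, g) = 0*g = 0)
m = -24 (m = (6 + 6)*((-5 + 3) + 0) = 12*(-2 + 0) = 12*(-2) = -24)
(8 + m*(-7)) - 308*314 = (8 - 24*(-7)) - 308*314 = (8 + 168) - 96712 = 176 - 96712 = -96536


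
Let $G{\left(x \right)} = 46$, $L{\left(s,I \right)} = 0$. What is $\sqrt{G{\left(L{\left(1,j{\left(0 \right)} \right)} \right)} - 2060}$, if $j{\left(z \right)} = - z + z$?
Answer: $i \sqrt{2014} \approx 44.878 i$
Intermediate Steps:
$j{\left(z \right)} = 0$
$\sqrt{G{\left(L{\left(1,j{\left(0 \right)} \right)} \right)} - 2060} = \sqrt{46 - 2060} = \sqrt{-2014} = i \sqrt{2014}$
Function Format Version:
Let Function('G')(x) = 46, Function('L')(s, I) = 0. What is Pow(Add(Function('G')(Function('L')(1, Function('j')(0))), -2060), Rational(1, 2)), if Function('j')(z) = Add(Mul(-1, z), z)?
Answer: Mul(I, Pow(2014, Rational(1, 2))) ≈ Mul(44.878, I)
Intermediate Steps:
Function('j')(z) = 0
Pow(Add(Function('G')(Function('L')(1, Function('j')(0))), -2060), Rational(1, 2)) = Pow(Add(46, -2060), Rational(1, 2)) = Pow(-2014, Rational(1, 2)) = Mul(I, Pow(2014, Rational(1, 2)))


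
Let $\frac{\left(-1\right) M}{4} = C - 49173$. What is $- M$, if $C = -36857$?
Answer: $-344120$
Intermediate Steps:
$M = 344120$ ($M = - 4 \left(-36857 - 49173\right) = \left(-4\right) \left(-86030\right) = 344120$)
$- M = \left(-1\right) 344120 = -344120$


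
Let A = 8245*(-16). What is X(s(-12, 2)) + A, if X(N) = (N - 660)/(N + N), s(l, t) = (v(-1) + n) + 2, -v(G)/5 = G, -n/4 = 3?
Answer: -263707/2 ≈ -1.3185e+5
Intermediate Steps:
A = -131920
n = -12 (n = -4*3 = -12)
v(G) = -5*G
s(l, t) = -5 (s(l, t) = (-5*(-1) - 12) + 2 = (5 - 12) + 2 = -7 + 2 = -5)
X(N) = (-660 + N)/(2*N) (X(N) = (-660 + N)/((2*N)) = (-660 + N)*(1/(2*N)) = (-660 + N)/(2*N))
X(s(-12, 2)) + A = (½)*(-660 - 5)/(-5) - 131920 = (½)*(-⅕)*(-665) - 131920 = 133/2 - 131920 = -263707/2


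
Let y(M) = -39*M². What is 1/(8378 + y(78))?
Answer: -1/228898 ≈ -4.3688e-6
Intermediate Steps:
1/(8378 + y(78)) = 1/(8378 - 39*78²) = 1/(8378 - 39*6084) = 1/(8378 - 237276) = 1/(-228898) = -1/228898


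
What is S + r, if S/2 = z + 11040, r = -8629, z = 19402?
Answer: 52255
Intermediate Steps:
S = 60884 (S = 2*(19402 + 11040) = 2*30442 = 60884)
S + r = 60884 - 8629 = 52255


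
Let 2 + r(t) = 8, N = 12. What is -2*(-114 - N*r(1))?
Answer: 372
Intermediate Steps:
r(t) = 6 (r(t) = -2 + 8 = 6)
-2*(-114 - N*r(1)) = -2*(-114 - 12*6) = -2*(-114 - 1*72) = -2*(-114 - 72) = -2*(-186) = 372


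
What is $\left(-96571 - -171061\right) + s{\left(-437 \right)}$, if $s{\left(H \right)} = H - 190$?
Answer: $73863$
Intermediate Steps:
$s{\left(H \right)} = -190 + H$
$\left(-96571 - -171061\right) + s{\left(-437 \right)} = \left(-96571 - -171061\right) - 627 = \left(-96571 + 171061\right) - 627 = 74490 - 627 = 73863$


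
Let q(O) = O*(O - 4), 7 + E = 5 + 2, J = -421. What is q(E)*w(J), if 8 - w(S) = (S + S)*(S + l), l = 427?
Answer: 0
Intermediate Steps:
E = 0 (E = -7 + (5 + 2) = -7 + 7 = 0)
q(O) = O*(-4 + O)
w(S) = 8 - 2*S*(427 + S) (w(S) = 8 - (S + S)*(S + 427) = 8 - 2*S*(427 + S))
q(E)*w(J) = (0*(-4 + 0))*(8 - 854*(-421) - 2*(-421)²) = (0*(-4))*(8 + 359534 - 2*177241) = 0*(8 + 359534 - 354482) = 0*5060 = 0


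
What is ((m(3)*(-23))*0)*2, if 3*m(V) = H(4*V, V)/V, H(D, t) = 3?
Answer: 0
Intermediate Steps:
m(V) = 1/V (m(V) = (3/V)/3 = 1/V)
((m(3)*(-23))*0)*2 = ((-23/3)*0)*2 = (((⅓)*(-23))*0)*2 = -23/3*0*2 = 0*2 = 0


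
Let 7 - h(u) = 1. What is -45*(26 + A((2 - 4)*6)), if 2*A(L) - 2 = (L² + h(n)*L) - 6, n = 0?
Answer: -2700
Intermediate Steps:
h(u) = 6 (h(u) = 7 - 1*1 = 7 - 1 = 6)
A(L) = -2 + L²/2 + 3*L (A(L) = 1 + ((L² + 6*L) - 6)/2 = 1 + (-6 + L² + 6*L)/2 = 1 + (-3 + L²/2 + 3*L) = -2 + L²/2 + 3*L)
-45*(26 + A((2 - 4)*6)) = -45*(26 + (-2 + ((2 - 4)*6)²/2 + 3*((2 - 4)*6))) = -45*(26 + (-2 + (-2*6)²/2 + 3*(-2*6))) = -45*(26 + (-2 + (½)*(-12)² + 3*(-12))) = -45*(26 + (-2 + (½)*144 - 36)) = -45*(26 + (-2 + 72 - 36)) = -45*(26 + 34) = -45*60 = -2700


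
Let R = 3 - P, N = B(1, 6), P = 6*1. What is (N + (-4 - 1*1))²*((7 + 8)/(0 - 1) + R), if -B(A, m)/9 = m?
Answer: -62658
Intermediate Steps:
P = 6
B(A, m) = -9*m
N = -54 (N = -9*6 = -54)
R = -3 (R = 3 - 1*6 = 3 - 6 = -3)
(N + (-4 - 1*1))²*((7 + 8)/(0 - 1) + R) = (-54 + (-4 - 1*1))²*((7 + 8)/(0 - 1) - 3) = (-54 + (-4 - 1))²*(15/(-1) - 3) = (-54 - 5)²*(15*(-1) - 3) = (-59)²*(-15 - 3) = 3481*(-18) = -62658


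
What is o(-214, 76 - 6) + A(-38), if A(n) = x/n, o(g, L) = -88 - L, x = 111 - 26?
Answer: -6089/38 ≈ -160.24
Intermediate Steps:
x = 85
A(n) = 85/n
o(-214, 76 - 6) + A(-38) = (-88 - (76 - 6)) + 85/(-38) = (-88 - 1*70) + 85*(-1/38) = (-88 - 70) - 85/38 = -158 - 85/38 = -6089/38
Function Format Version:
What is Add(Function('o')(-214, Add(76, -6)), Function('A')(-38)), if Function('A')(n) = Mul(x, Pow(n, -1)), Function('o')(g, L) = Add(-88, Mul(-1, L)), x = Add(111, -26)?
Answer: Rational(-6089, 38) ≈ -160.24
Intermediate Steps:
x = 85
Function('A')(n) = Mul(85, Pow(n, -1))
Add(Function('o')(-214, Add(76, -6)), Function('A')(-38)) = Add(Add(-88, Mul(-1, Add(76, -6))), Mul(85, Pow(-38, -1))) = Add(Add(-88, Mul(-1, 70)), Mul(85, Rational(-1, 38))) = Add(Add(-88, -70), Rational(-85, 38)) = Add(-158, Rational(-85, 38)) = Rational(-6089, 38)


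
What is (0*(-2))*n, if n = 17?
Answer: 0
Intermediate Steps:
(0*(-2))*n = (0*(-2))*17 = 0*17 = 0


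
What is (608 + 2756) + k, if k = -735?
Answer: 2629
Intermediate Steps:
(608 + 2756) + k = (608 + 2756) - 735 = 3364 - 735 = 2629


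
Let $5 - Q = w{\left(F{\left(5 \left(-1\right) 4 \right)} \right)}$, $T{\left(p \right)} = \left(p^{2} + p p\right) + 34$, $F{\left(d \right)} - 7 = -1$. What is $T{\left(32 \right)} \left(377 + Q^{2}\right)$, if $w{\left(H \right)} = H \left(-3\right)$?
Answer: $1886292$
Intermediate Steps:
$F{\left(d \right)} = 6$ ($F{\left(d \right)} = 7 - 1 = 6$)
$w{\left(H \right)} = - 3 H$
$T{\left(p \right)} = 34 + 2 p^{2}$ ($T{\left(p \right)} = \left(p^{2} + p^{2}\right) + 34 = 2 p^{2} + 34 = 34 + 2 p^{2}$)
$Q = 23$ ($Q = 5 - \left(-3\right) 6 = 5 - -18 = 5 + 18 = 23$)
$T{\left(32 \right)} \left(377 + Q^{2}\right) = \left(34 + 2 \cdot 32^{2}\right) \left(377 + 23^{2}\right) = \left(34 + 2 \cdot 1024\right) \left(377 + 529\right) = \left(34 + 2048\right) 906 = 2082 \cdot 906 = 1886292$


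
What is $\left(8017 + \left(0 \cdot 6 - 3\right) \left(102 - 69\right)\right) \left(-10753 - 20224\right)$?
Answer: $-245275886$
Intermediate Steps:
$\left(8017 + \left(0 \cdot 6 - 3\right) \left(102 - 69\right)\right) \left(-10753 - 20224\right) = \left(8017 + \left(0 - 3\right) 33\right) \left(-30977\right) = \left(8017 - 99\right) \left(-30977\right) = 7918 \left(-30977\right) = -245275886$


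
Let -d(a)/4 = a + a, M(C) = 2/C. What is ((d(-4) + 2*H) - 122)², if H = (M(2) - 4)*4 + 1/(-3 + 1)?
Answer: 13225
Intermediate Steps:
H = -25/2 (H = (2/2 - 4)*4 + 1/(-3 + 1) = (2*(½) - 4)*4 + 1/(-2) = (1 - 4)*4 - ½ = -3*4 - ½ = -12 - ½ = -25/2 ≈ -12.500)
d(a) = -8*a (d(a) = -4*(a + a) = -8*a)
((d(-4) + 2*H) - 122)² = ((-8*(-4) + 2*(-25/2)) - 122)² = ((32 - 25) - 122)² = (7 - 122)² = (-115)² = 13225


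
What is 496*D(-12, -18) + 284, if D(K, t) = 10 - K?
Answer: 11196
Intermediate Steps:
496*D(-12, -18) + 284 = 496*(10 - 1*(-12)) + 284 = 496*(10 + 12) + 284 = 496*22 + 284 = 10912 + 284 = 11196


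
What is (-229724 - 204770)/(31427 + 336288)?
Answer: -434494/367715 ≈ -1.1816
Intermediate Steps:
(-229724 - 204770)/(31427 + 336288) = -434494/367715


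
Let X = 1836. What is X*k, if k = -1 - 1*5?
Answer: -11016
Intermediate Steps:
k = -6 (k = -1 - 5 = -6)
X*k = 1836*(-6) = -11016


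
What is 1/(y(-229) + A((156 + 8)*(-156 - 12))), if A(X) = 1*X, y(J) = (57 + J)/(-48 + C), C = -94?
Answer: -71/1956106 ≈ -3.6297e-5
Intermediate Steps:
y(J) = -57/142 - J/142 (y(J) = (57 + J)/(-48 - 94) = (57 + J)/(-142) = (57 + J)*(-1/142) = -57/142 - J/142)
A(X) = X
1/(y(-229) + A((156 + 8)*(-156 - 12))) = 1/((-57/142 - 1/142*(-229)) + (156 + 8)*(-156 - 12)) = 1/((-57/142 + 229/142) + 164*(-168)) = 1/(86/71 - 27552) = 1/(-1956106/71) = -71/1956106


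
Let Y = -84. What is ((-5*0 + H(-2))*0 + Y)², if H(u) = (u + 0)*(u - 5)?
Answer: 7056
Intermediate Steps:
H(u) = u*(-5 + u)
((-5*0 + H(-2))*0 + Y)² = ((-5*0 - 2*(-5 - 2))*0 - 84)² = ((0 - 2*(-7))*0 - 84)² = ((0 + 14)*0 - 84)² = (14*0 - 84)² = (0 - 84)² = (-84)² = 7056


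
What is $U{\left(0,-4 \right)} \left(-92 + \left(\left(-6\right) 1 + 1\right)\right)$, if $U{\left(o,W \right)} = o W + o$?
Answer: $0$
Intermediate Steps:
$U{\left(o,W \right)} = o + W o$ ($U{\left(o,W \right)} = W o + o = o + W o$)
$U{\left(0,-4 \right)} \left(-92 + \left(\left(-6\right) 1 + 1\right)\right) = 0 \left(1 - 4\right) \left(-92 + \left(\left(-6\right) 1 + 1\right)\right) = 0 \left(-3\right) \left(-92 + \left(-6 + 1\right)\right) = 0 \left(-92 - 5\right) = 0 \left(-97\right) = 0$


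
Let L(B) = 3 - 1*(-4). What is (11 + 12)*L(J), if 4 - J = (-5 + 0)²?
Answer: 161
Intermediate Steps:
J = -21 (J = 4 - (-5 + 0)² = 4 - 1*(-5)² = 4 - 1*25 = 4 - 25 = -21)
L(B) = 7 (L(B) = 3 + 4 = 7)
(11 + 12)*L(J) = (11 + 12)*7 = 23*7 = 161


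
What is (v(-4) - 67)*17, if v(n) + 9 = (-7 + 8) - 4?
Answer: -1343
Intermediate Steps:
v(n) = -12 (v(n) = -9 + ((-7 + 8) - 4) = -9 + (1 - 4) = -9 - 3 = -12)
(v(-4) - 67)*17 = (-12 - 67)*17 = -79*17 = -1343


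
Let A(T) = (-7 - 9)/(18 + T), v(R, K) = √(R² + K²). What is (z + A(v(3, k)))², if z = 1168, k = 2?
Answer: 131739964928/96721 + 11614720*√13/96721 ≈ 1.3625e+6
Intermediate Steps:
v(R, K) = √(K² + R²)
A(T) = -16/(18 + T)
(z + A(v(3, k)))² = (1168 - 16/(18 + √(2² + 3²)))² = (1168 - 16/(18 + √(4 + 9)))² = (1168 - 16/(18 + √13))²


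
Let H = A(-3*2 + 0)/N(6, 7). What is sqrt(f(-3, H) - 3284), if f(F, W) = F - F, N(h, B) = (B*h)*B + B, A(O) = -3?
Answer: 2*I*sqrt(821) ≈ 57.306*I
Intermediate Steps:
N(h, B) = B + h*B**2 (N(h, B) = h*B**2 + B = B + h*B**2)
H = -3/301 (H = -3*1/(7*(1 + 7*6)) = -3*1/(7*(1 + 42)) = -3/(7*43) = -3/301 ≈ -0.0099668)
f(F, W) = 0
sqrt(f(-3, H) - 3284) = sqrt(0 - 3284) = sqrt(-3284) = 2*I*sqrt(821)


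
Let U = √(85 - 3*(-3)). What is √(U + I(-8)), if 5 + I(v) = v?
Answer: √(-13 + √94) ≈ 1.8179*I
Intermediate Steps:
U = √94 (U = √(85 + 9) = √94 ≈ 9.6954)
I(v) = -5 + v
√(U + I(-8)) = √(√94 + (-5 - 8)) = √(√94 - 13) = √(-13 + √94)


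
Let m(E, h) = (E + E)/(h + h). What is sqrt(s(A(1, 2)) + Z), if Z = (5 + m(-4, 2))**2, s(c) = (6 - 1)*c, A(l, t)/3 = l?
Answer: 2*sqrt(6) ≈ 4.8990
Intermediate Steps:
A(l, t) = 3*l
s(c) = 5*c
m(E, h) = E/h (m(E, h) = (2*E)/((2*h)) = (2*E)*(1/(2*h)) = E/h)
Z = 9 (Z = (5 - 4/2)**2 = (5 - 4*1/2)**2 = (5 - 2)**2 = 3**2 = 9)
sqrt(s(A(1, 2)) + Z) = sqrt(5*(3*1) + 9) = sqrt(5*3 + 9) = sqrt(15 + 9) = sqrt(24) = 2*sqrt(6)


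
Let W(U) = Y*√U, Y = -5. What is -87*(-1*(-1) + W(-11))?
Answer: -87 + 435*I*√11 ≈ -87.0 + 1442.7*I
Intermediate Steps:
W(U) = -5*√U
-87*(-1*(-1) + W(-11)) = -87*(-1*(-1) - 5*I*√11) = -87*(1 - 5*I*√11) = -87 + 435*I*√11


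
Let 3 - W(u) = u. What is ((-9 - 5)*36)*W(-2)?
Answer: -2520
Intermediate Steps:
W(u) = 3 - u
((-9 - 5)*36)*W(-2) = ((-9 - 5)*36)*(3 - 1*(-2)) = (-14*36)*(3 + 2) = -504*5 = -2520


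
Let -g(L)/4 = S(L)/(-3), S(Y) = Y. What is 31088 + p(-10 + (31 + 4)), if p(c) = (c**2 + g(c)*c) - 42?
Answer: 97513/3 ≈ 32504.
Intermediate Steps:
g(L) = 4*L/3 (g(L) = -4*L/(-3) = -4*L*(-1)/3 = -(-4)*L/3 = 4*L/3)
p(c) = -42 + 7*c**2/3 (p(c) = (c**2 + (4*c/3)*c) - 42 = (c**2 + 4*c**2/3) - 42 = 7*c**2/3 - 42 = -42 + 7*c**2/3)
31088 + p(-10 + (31 + 4)) = 31088 + (-42 + 7*(-10 + (31 + 4))**2/3) = 31088 + (-42 + 7*(-10 + 35)**2/3) = 31088 + (-42 + (7/3)*25**2) = 31088 + (-42 + (7/3)*625) = 31088 + (-42 + 4375/3) = 31088 + 4249/3 = 97513/3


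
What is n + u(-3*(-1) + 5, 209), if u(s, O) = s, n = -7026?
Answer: -7018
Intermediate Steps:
n + u(-3*(-1) + 5, 209) = -7026 + (-3*(-1) + 5) = -7026 + (3 + 5) = -7026 + 8 = -7018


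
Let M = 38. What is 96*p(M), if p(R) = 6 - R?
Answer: -3072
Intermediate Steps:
96*p(M) = 96*(6 - 1*38) = 96*(6 - 38) = 96*(-32) = -3072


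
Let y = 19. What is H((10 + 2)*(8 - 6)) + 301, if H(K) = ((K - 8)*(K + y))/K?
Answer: 989/3 ≈ 329.67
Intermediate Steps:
H(K) = (-8 + K)*(19 + K)/K (H(K) = ((K - 8)*(K + 19))/K = ((-8 + K)*(19 + K))/K = (-8 + K)*(19 + K)/K)
H((10 + 2)*(8 - 6)) + 301 = (11 + (10 + 2)*(8 - 6) - 152*1/((8 - 6)*(10 + 2))) + 301 = (11 + 12*2 - 152/(12*2)) + 301 = (11 + 24 - 152/24) + 301 = (11 + 24 - 152*1/24) + 301 = (11 + 24 - 19/3) + 301 = 86/3 + 301 = 989/3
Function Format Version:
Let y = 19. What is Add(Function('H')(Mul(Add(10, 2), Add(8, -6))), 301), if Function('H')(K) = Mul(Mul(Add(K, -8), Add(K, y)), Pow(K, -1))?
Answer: Rational(989, 3) ≈ 329.67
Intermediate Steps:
Function('H')(K) = Mul(Pow(K, -1), Add(-8, K), Add(19, K)) (Function('H')(K) = Mul(Mul(Add(K, -8), Add(K, 19)), Pow(K, -1)) = Mul(Mul(Add(-8, K), Add(19, K)), Pow(K, -1)) = Mul(Pow(K, -1), Add(-8, K), Add(19, K)))
Add(Function('H')(Mul(Add(10, 2), Add(8, -6))), 301) = Add(Add(11, Mul(Add(10, 2), Add(8, -6)), Mul(-152, Pow(Mul(Add(10, 2), Add(8, -6)), -1))), 301) = Add(Add(11, Mul(12, 2), Mul(-152, Pow(Mul(12, 2), -1))), 301) = Add(Add(11, 24, Mul(-152, Pow(24, -1))), 301) = Add(Add(11, 24, Mul(-152, Rational(1, 24))), 301) = Add(Add(11, 24, Rational(-19, 3)), 301) = Add(Rational(86, 3), 301) = Rational(989, 3)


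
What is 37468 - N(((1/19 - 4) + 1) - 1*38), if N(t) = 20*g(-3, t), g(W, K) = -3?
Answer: 37528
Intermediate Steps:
N(t) = -60 (N(t) = 20*(-3) = -60)
37468 - N(((1/19 - 4) + 1) - 1*38) = 37468 - 1*(-60) = 37468 + 60 = 37528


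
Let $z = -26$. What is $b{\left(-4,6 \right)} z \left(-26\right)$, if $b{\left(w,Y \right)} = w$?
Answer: $-2704$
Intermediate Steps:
$b{\left(-4,6 \right)} z \left(-26\right) = - 4 \left(\left(-26\right) \left(-26\right)\right) = \left(-4\right) 676 = -2704$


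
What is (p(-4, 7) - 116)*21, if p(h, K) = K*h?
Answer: -3024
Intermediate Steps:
(p(-4, 7) - 116)*21 = (7*(-4) - 116)*21 = (-28 - 116)*21 = -144*21 = -3024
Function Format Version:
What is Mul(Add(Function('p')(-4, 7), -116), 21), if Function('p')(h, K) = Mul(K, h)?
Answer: -3024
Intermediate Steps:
Mul(Add(Function('p')(-4, 7), -116), 21) = Mul(Add(Mul(7, -4), -116), 21) = Mul(Add(-28, -116), 21) = Mul(-144, 21) = -3024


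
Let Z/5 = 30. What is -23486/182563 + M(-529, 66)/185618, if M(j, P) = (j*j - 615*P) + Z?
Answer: 39346340415/33886978934 ≈ 1.1611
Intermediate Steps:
Z = 150 (Z = 5*30 = 150)
M(j, P) = 150 + j² - 615*P (M(j, P) = (j*j - 615*P) + 150 = (j² - 615*P) + 150 = 150 + j² - 615*P)
-23486/182563 + M(-529, 66)/185618 = -23486/182563 + (150 + (-529)² - 615*66)/185618 = -23486*1/182563 + (150 + 279841 - 40590)*(1/185618) = -23486/182563 + 239401*(1/185618) = -23486/182563 + 239401/185618 = 39346340415/33886978934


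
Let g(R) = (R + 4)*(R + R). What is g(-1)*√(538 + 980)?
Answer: -6*√1518 ≈ -233.77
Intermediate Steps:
g(R) = 2*R*(4 + R) (g(R) = (4 + R)*(2*R) = 2*R*(4 + R))
g(-1)*√(538 + 980) = (2*(-1)*(4 - 1))*√(538 + 980) = (2*(-1)*3)*√1518 = -6*√1518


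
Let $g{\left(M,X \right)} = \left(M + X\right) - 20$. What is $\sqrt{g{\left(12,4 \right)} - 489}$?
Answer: $i \sqrt{493} \approx 22.204 i$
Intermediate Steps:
$g{\left(M,X \right)} = -20 + M + X$
$\sqrt{g{\left(12,4 \right)} - 489} = \sqrt{\left(-20 + 12 + 4\right) - 489} = \sqrt{-4 - 489} = \sqrt{-493} = i \sqrt{493}$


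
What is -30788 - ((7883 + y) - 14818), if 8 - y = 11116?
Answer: -12745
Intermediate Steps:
y = -11108 (y = 8 - 1*11116 = 8 - 11116 = -11108)
-30788 - ((7883 + y) - 14818) = -30788 - ((7883 - 11108) - 14818) = -30788 - (-3225 - 14818) = -30788 - 1*(-18043) = -30788 + 18043 = -12745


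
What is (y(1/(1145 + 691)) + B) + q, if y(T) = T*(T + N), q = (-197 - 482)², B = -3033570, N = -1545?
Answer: -8671730552603/3370896 ≈ -2.5725e+6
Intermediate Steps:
q = 461041 (q = (-679)² = 461041)
y(T) = T*(-1545 + T) (y(T) = T*(T - 1545) = T*(-1545 + T))
(y(1/(1145 + 691)) + B) + q = ((-1545 + 1/(1145 + 691))/(1145 + 691) - 3033570) + 461041 = ((-1545 + 1/1836)/1836 - 3033570) + 461041 = ((1/1836)*(-2836619/1836) - 3033570) + 461041 = (-2836619/3370896 - 3033570) + 461041 = -10225851815339/3370896 + 461041 = -8671730552603/3370896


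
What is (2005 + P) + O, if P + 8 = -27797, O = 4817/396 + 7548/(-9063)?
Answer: -10283798993/398772 ≈ -25789.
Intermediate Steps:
O = 4518607/398772 (O = 4817*(1/396) + 7548*(-1/9063) = 4817/396 - 2516/3021 = 4518607/398772 ≈ 11.331)
P = -27805 (P = -8 - 27797 = -27805)
(2005 + P) + O = (2005 - 27805) + 4518607/398772 = -25800 + 4518607/398772 = -10283798993/398772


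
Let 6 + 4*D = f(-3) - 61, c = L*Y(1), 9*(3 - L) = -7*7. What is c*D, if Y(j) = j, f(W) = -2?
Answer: -437/3 ≈ -145.67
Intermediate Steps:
L = 76/9 (L = 3 - (-7)*7/9 = 3 - ⅑*(-49) = 3 + 49/9 = 76/9 ≈ 8.4444)
c = 76/9 (c = (76/9)*1 = 76/9 ≈ 8.4444)
D = -69/4 (D = -3/2 + (-2 - 61)/4 = -3/2 + (¼)*(-63) = -3/2 - 63/4 = -69/4 ≈ -17.250)
c*D = (76/9)*(-69/4) = -437/3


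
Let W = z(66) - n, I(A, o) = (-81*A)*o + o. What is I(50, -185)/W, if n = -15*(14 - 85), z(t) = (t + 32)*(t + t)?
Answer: 749065/11871 ≈ 63.100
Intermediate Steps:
I(A, o) = o - 81*A*o (I(A, o) = -81*A*o + o = o - 81*A*o)
z(t) = 2*t*(32 + t) (z(t) = (32 + t)*(2*t) = 2*t*(32 + t))
n = 1065 (n = -15*(-71) = 1065)
W = 11871 (W = 2*66*(32 + 66) - 1*1065 = 2*66*98 - 1065 = 12936 - 1065 = 11871)
I(50, -185)/W = -185*(1 - 81*50)/11871 = -185*(1 - 4050)*(1/11871) = -185*(-4049)*(1/11871) = 749065*(1/11871) = 749065/11871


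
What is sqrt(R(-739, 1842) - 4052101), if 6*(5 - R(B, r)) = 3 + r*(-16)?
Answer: I*sqrt(16188738)/2 ≈ 2011.8*I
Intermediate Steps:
R(B, r) = 9/2 + 8*r/3 (R(B, r) = 5 - (3 + r*(-16))/6 = 5 - (3 - 16*r)/6 = 5 + (-1/2 + 8*r/3) = 9/2 + 8*r/3)
sqrt(R(-739, 1842) - 4052101) = sqrt((9/2 + (8/3)*1842) - 4052101) = sqrt((9/2 + 4912) - 4052101) = sqrt(9833/2 - 4052101) = sqrt(-8094369/2) = I*sqrt(16188738)/2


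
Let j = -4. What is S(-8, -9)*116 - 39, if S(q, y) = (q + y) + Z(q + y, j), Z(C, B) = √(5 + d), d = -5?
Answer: -2011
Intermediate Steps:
Z(C, B) = 0 (Z(C, B) = √(5 - 5) = √0 = 0)
S(q, y) = q + y (S(q, y) = (q + y) + 0 = q + y)
S(-8, -9)*116 - 39 = (-8 - 9)*116 - 39 = -17*116 - 39 = -1972 - 39 = -2011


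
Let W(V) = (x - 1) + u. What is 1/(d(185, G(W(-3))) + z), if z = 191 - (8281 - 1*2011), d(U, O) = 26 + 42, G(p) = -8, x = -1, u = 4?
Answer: -1/6011 ≈ -0.00016636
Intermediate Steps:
W(V) = 2 (W(V) = (-1 - 1) + 4 = -2 + 4 = 2)
d(U, O) = 68
z = -6079 (z = 191 - (8281 - 2011) = 191 - 1*6270 = 191 - 6270 = -6079)
1/(d(185, G(W(-3))) + z) = 1/(68 - 6079) = 1/(-6011) = -1/6011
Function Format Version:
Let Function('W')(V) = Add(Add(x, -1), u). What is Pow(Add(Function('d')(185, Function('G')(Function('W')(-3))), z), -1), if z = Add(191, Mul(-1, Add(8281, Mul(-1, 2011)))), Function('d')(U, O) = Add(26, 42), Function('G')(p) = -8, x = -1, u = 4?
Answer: Rational(-1, 6011) ≈ -0.00016636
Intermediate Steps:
Function('W')(V) = 2 (Function('W')(V) = Add(Add(-1, -1), 4) = Add(-2, 4) = 2)
Function('d')(U, O) = 68
z = -6079 (z = Add(191, Mul(-1, Add(8281, -2011))) = Add(191, Mul(-1, 6270)) = Add(191, -6270) = -6079)
Pow(Add(Function('d')(185, Function('G')(Function('W')(-3))), z), -1) = Pow(Add(68, -6079), -1) = Pow(-6011, -1) = Rational(-1, 6011)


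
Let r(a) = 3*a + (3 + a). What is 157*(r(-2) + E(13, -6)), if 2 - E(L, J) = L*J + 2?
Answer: 11461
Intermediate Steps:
r(a) = 3 + 4*a
E(L, J) = -J*L (E(L, J) = 2 - (L*J + 2) = 2 - (J*L + 2) = 2 - (2 + J*L) = 2 + (-2 - J*L) = -J*L)
157*(r(-2) + E(13, -6)) = 157*((3 + 4*(-2)) - 1*(-6)*13) = 157*((3 - 8) + 78) = 157*(-5 + 78) = 157*73 = 11461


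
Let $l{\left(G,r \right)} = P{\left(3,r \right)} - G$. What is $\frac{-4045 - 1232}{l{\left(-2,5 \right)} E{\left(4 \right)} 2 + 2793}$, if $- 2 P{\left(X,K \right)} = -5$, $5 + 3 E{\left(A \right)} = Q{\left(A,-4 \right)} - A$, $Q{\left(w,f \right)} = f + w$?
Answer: $- \frac{1759}{922} \approx -1.9078$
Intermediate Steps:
$E{\left(A \right)} = -3$ ($E{\left(A \right)} = - \frac{5}{3} + \frac{\left(-4 + A\right) - A}{3} = - \frac{5}{3} + \frac{1}{3} \left(-4\right) = - \frac{5}{3} - \frac{4}{3} = -3$)
$P{\left(X,K \right)} = \frac{5}{2}$ ($P{\left(X,K \right)} = \left(- \frac{1}{2}\right) \left(-5\right) = \frac{5}{2}$)
$l{\left(G,r \right)} = \frac{5}{2} - G$
$\frac{-4045 - 1232}{l{\left(-2,5 \right)} E{\left(4 \right)} 2 + 2793} = \frac{-4045 - 1232}{\left(\frac{5}{2} - -2\right) \left(\left(-3\right) 2\right) + 2793} = - \frac{5277}{\left(\frac{5}{2} + 2\right) \left(-6\right) + 2793} = - \frac{5277}{\frac{9}{2} \left(-6\right) + 2793} = - \frac{5277}{-27 + 2793} = - \frac{5277}{2766} = \left(-5277\right) \frac{1}{2766} = - \frac{1759}{922}$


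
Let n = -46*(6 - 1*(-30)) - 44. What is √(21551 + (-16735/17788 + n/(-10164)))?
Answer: √90964104446479551/2054514 ≈ 146.80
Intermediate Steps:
n = -1700 (n = -46*(6 + 30) - 44 = -46*36 - 44 = -1656 - 44 = -1700)
√(21551 + (-16735/17788 + n/(-10164))) = √(21551 + (-16735/17788 - 1700/(-10164))) = √(21551 + (-16735*1/17788 - 1700*(-1/10164))) = √(21551 + (-16735/17788 + 425/2541)) = √(21551 - 34963735/45199308) = √(974055322973/45199308) = √90964104446479551/2054514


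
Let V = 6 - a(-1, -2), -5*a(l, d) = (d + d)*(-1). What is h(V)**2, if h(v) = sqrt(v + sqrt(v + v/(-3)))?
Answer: 34/5 + 2*sqrt(255)/15 ≈ 8.9292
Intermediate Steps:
a(l, d) = 2*d/5 (a(l, d) = -(d + d)*(-1)/5 = -2*d*(-1)/5 = -(-2)*d/5 = 2*d/5)
V = 34/5 (V = 6 - 2*(-2)/5 = 6 - 1*(-4/5) = 6 + 4/5 = 34/5 ≈ 6.8000)
h(v) = sqrt(v + sqrt(6)*sqrt(v)/3) (h(v) = sqrt(v + sqrt(v + v*(-1/3))) = sqrt(v + sqrt(v - v/3)) = sqrt(v + sqrt(2*v/3)) = sqrt(v + sqrt(6)*sqrt(v)/3))
h(V)**2 = (3**(3/4)*sqrt(34*sqrt(3)/5 + sqrt(2)*sqrt(34/5))/3)**2 = (3**(3/4)*sqrt(34*sqrt(3)/5 + sqrt(2)*(sqrt(170)/5))/3)**2 = (3**(3/4)*sqrt(34*sqrt(3)/5 + 2*sqrt(85)/5)/3)**2 = (3**(3/4)*sqrt(2*sqrt(85)/5 + 34*sqrt(3)/5)/3)**2 = sqrt(3)*(2*sqrt(85)/5 + 34*sqrt(3)/5)/3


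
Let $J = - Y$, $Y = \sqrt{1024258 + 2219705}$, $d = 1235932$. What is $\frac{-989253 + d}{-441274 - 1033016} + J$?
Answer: $- \frac{246679}{1474290} - \sqrt{3243963} \approx -1801.3$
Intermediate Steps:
$Y = \sqrt{3243963} \approx 1801.1$
$J = - \sqrt{3243963} \approx -1801.1$
$\frac{-989253 + d}{-441274 - 1033016} + J = \frac{-989253 + 1235932}{-441274 - 1033016} - \sqrt{3243963} = \frac{246679}{-1474290} - \sqrt{3243963} = 246679 \left(- \frac{1}{1474290}\right) - \sqrt{3243963} = - \frac{246679}{1474290} - \sqrt{3243963}$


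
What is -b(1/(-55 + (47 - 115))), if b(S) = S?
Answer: 1/123 ≈ 0.0081301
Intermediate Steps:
-b(1/(-55 + (47 - 115))) = -1/(-55 + (47 - 115)) = -1/(-55 - 68) = -1/(-123) = -1*(-1/123) = 1/123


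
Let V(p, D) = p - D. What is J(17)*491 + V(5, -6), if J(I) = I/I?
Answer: 502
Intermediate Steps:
J(I) = 1
J(17)*491 + V(5, -6) = 1*491 + (5 - 1*(-6)) = 491 + (5 + 6) = 491 + 11 = 502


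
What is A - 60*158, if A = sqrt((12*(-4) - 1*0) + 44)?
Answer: -9480 + 2*I ≈ -9480.0 + 2.0*I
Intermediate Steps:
A = 2*I (A = sqrt((-48 + 0) + 44) = sqrt(-48 + 44) = sqrt(-4) = 2*I ≈ 2.0*I)
A - 60*158 = 2*I - 60*158 = 2*I - 9480 = -9480 + 2*I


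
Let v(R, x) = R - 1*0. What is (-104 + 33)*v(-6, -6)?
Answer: 426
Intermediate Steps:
v(R, x) = R (v(R, x) = R + 0 = R)
(-104 + 33)*v(-6, -6) = (-104 + 33)*(-6) = -71*(-6) = 426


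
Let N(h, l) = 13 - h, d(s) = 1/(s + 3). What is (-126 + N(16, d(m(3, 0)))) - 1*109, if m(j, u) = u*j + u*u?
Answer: -238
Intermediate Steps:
m(j, u) = u² + j*u (m(j, u) = j*u + u² = u² + j*u)
d(s) = 1/(3 + s)
(-126 + N(16, d(m(3, 0)))) - 1*109 = (-126 + (13 - 1*16)) - 1*109 = (-126 + (13 - 16)) - 109 = (-126 - 3) - 109 = -129 - 109 = -238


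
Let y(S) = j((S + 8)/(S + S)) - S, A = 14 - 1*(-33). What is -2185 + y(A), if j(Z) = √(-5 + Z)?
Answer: -2232 + I*√39010/94 ≈ -2232.0 + 2.1012*I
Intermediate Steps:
A = 47 (A = 14 + 33 = 47)
y(S) = √(-5 + (8 + S)/(2*S)) - S (y(S) = √(-5 + (S + 8)/(S + S)) - S = √(-5 + (8 + S)/((2*S))) - S = √(-5 + (8 + S)*(1/(2*S))) - S = √(-5 + (8 + S)/(2*S)) - S)
-2185 + y(A) = -2185 + (√(-18 + 16/47)/2 - 1*47) = -2185 + (√(-18 + 16*(1/47))/2 - 47) = -2185 + (√(-18 + 16/47)/2 - 47) = -2185 + (√(-830/47)/2 - 47) = -2185 + ((I*√39010/47)/2 - 47) = -2185 + (I*√39010/94 - 47) = -2185 + (-47 + I*√39010/94) = -2232 + I*√39010/94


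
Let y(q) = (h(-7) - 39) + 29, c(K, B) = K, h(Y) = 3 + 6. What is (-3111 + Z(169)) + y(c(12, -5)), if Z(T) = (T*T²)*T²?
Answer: 137858488737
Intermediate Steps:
h(Y) = 9
Z(T) = T⁵ (Z(T) = T³*T² = T⁵)
y(q) = -1 (y(q) = (9 - 39) + 29 = -30 + 29 = -1)
(-3111 + Z(169)) + y(c(12, -5)) = (-3111 + 169⁵) - 1 = (-3111 + 137858491849) - 1 = 137858488738 - 1 = 137858488737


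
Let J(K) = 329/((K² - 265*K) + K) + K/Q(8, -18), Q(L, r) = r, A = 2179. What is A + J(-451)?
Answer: 12793159867/5804370 ≈ 2204.1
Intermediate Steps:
J(K) = 329/(K² - 264*K) - K/18 (J(K) = 329/((K² - 265*K) + K) + K/(-18) = 329/(K² - 264*K) + K*(-1/18) = 329/(K² - 264*K) - K/18)
A + J(-451) = 2179 + (1/18)*(5922 - 1*(-451)³ + 264*(-451)²)/(-451*(-264 - 451)) = 2179 + (1/18)*(-1/451)*(5922 - 1*(-91733851) + 264*203401)/(-715) = 2179 + (1/18)*(-1/451)*(-1/715)*(5922 + 91733851 + 53697864) = 2179 + (1/18)*(-1/451)*(-1/715)*145437637 = 2179 + 145437637/5804370 = 12793159867/5804370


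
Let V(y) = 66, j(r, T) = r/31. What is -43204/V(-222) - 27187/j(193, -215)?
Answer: -31981487/6369 ≈ -5021.4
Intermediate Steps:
j(r, T) = r/31 (j(r, T) = r*(1/31) = r/31)
-43204/V(-222) - 27187/j(193, -215) = -43204/66 - 27187/((1/31)*193) = -43204*1/66 - 27187/193/31 = -21602/33 - 27187*31/193 = -21602/33 - 842797/193 = -31981487/6369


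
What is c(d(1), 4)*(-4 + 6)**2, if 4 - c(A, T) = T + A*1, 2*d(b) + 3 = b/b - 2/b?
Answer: 8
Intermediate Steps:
d(b) = -1 - 1/b (d(b) = -3/2 + (b/b - 2/b)/2 = -3/2 + (1 - 2/b)/2 = -3/2 + (1/2 - 1/b) = -1 - 1/b)
c(A, T) = 4 - A - T (c(A, T) = 4 - (T + A*1) = 4 - (T + A) = 4 - (A + T) = 4 + (-A - T) = 4 - A - T)
c(d(1), 4)*(-4 + 6)**2 = (4 - (-1 - 1*1)/1 - 1*4)*(-4 + 6)**2 = (4 - (-1 - 1) - 4)*2**2 = (4 - (-2) - 4)*4 = (4 - 1*(-2) - 4)*4 = (4 + 2 - 4)*4 = 2*4 = 8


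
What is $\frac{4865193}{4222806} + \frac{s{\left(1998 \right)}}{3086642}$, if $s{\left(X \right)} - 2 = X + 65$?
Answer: $\frac{1252152428858}{1086190863121} \approx 1.1528$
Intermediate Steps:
$s{\left(X \right)} = 67 + X$ ($s{\left(X \right)} = 2 + \left(X + 65\right) = 2 + \left(65 + X\right) = 67 + X$)
$\frac{4865193}{4222806} + \frac{s{\left(1998 \right)}}{3086642} = \frac{4865193}{4222806} + \frac{67 + 1998}{3086642} = 4865193 \cdot \frac{1}{4222806} + 2065 \cdot \frac{1}{3086642} = \frac{1621731}{1407602} + \frac{2065}{3086642} = \frac{1252152428858}{1086190863121}$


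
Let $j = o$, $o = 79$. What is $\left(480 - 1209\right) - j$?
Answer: $-808$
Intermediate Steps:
$j = 79$
$\left(480 - 1209\right) - j = \left(480 - 1209\right) - 79 = -729 - 79 = -808$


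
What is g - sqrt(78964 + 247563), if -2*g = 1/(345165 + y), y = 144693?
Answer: -1/979716 - sqrt(326527) ≈ -571.43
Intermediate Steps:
g = -1/979716 (g = -1/(2*(345165 + 144693)) = -1/2/489858 = -1/2*1/489858 = -1/979716 ≈ -1.0207e-6)
g - sqrt(78964 + 247563) = -1/979716 - sqrt(78964 + 247563) = -1/979716 - sqrt(326527)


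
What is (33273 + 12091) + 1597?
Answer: 46961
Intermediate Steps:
(33273 + 12091) + 1597 = 45364 + 1597 = 46961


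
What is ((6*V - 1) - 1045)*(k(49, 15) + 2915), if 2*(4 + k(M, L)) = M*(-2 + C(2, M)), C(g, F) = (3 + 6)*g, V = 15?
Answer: -3157668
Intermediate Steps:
C(g, F) = 9*g
k(M, L) = -4 + 8*M (k(M, L) = -4 + (M*(-2 + 9*2))/2 = -4 + (M*(-2 + 18))/2 = -4 + (M*16)/2 = -4 + (16*M)/2 = -4 + 8*M)
((6*V - 1) - 1045)*(k(49, 15) + 2915) = ((6*15 - 1) - 1045)*((-4 + 8*49) + 2915) = ((90 - 1) - 1045)*((-4 + 392) + 2915) = (89 - 1045)*(388 + 2915) = -956*3303 = -3157668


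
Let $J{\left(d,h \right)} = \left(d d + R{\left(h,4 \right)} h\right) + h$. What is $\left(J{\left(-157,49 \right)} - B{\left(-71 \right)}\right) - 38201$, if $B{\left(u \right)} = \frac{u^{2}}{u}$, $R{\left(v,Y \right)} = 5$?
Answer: $-13187$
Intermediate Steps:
$B{\left(u \right)} = u$
$J{\left(d,h \right)} = d^{2} + 6 h$ ($J{\left(d,h \right)} = \left(d d + 5 h\right) + h = \left(d^{2} + 5 h\right) + h = d^{2} + 6 h$)
$\left(J{\left(-157,49 \right)} - B{\left(-71 \right)}\right) - 38201 = \left(\left(\left(-157\right)^{2} + 6 \cdot 49\right) - -71\right) - 38201 = \left(\left(24649 + 294\right) + 71\right) - 38201 = \left(24943 + 71\right) - 38201 = 25014 - 38201 = -13187$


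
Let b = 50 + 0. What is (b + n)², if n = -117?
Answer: 4489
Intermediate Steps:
b = 50
(b + n)² = (50 - 117)² = (-67)² = 4489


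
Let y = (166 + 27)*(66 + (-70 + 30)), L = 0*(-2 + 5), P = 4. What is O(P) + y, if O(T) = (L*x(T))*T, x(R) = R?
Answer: 5018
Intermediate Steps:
L = 0 (L = 0*3 = 0)
y = 5018 (y = 193*(66 - 40) = 193*26 = 5018)
O(T) = 0 (O(T) = (0*T)*T = 0*T = 0)
O(P) + y = 0 + 5018 = 5018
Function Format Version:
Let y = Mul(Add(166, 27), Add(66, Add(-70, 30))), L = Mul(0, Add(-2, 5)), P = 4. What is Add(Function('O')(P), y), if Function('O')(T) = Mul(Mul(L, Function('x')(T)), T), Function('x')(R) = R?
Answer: 5018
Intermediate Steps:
L = 0 (L = Mul(0, 3) = 0)
y = 5018 (y = Mul(193, Add(66, -40)) = Mul(193, 26) = 5018)
Function('O')(T) = 0 (Function('O')(T) = Mul(Mul(0, T), T) = Mul(0, T) = 0)
Add(Function('O')(P), y) = Add(0, 5018) = 5018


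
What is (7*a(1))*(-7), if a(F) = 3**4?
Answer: -3969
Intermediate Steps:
a(F) = 81
(7*a(1))*(-7) = (7*81)*(-7) = 567*(-7) = -3969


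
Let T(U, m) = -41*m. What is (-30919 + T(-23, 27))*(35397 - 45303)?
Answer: 317249556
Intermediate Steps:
(-30919 + T(-23, 27))*(35397 - 45303) = (-30919 - 41*27)*(35397 - 45303) = (-30919 - 1107)*(-9906) = -32026*(-9906) = 317249556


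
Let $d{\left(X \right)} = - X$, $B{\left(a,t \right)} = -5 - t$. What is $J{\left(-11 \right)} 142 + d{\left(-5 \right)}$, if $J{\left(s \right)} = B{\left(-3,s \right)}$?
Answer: $857$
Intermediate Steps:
$J{\left(s \right)} = -5 - s$
$J{\left(-11 \right)} 142 + d{\left(-5 \right)} = \left(-5 - -11\right) 142 - -5 = \left(-5 + 11\right) 142 + 5 = 6 \cdot 142 + 5 = 852 + 5 = 857$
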